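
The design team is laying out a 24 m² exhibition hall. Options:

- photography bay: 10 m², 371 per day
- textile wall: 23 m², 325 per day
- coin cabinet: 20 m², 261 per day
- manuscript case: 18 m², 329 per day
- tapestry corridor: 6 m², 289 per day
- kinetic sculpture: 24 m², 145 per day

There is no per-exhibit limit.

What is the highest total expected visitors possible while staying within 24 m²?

1156

The ratio ordering already packs tightly: 4×tapestry corridor, 24 m², 1156.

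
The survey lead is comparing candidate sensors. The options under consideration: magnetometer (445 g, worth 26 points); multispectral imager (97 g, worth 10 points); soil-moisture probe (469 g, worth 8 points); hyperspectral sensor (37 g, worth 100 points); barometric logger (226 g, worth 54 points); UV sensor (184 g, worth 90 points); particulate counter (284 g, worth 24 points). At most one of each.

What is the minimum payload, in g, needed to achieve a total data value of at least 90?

37

Look for the lowest-payload combination reaching 90.
Taking hyperspectral sensor gives 100 (≥ 90) for 37 g.
Below 37 g the best achievable stays under 90.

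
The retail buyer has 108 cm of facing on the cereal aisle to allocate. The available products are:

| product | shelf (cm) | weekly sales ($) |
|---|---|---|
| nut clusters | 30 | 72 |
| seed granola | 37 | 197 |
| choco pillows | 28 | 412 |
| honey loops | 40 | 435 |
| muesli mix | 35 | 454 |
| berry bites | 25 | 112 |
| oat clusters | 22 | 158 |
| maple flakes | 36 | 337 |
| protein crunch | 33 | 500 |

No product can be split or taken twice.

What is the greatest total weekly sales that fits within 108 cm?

Density check — protein crunch 15.15, choco pillows 14.71, muesli mix 12.97, honey loops 10.88 are the best per cm.
Taking the top-ratio products first gives choco pillows + muesli mix + protein crunch for 1366 (96 cm).
Dropping choco pillows frees 28 cm; slotting in honey loops (40 cm) lifts the total to 1389 at 108 cm.
That's the maximum — no swap from here does better than 1389.

1389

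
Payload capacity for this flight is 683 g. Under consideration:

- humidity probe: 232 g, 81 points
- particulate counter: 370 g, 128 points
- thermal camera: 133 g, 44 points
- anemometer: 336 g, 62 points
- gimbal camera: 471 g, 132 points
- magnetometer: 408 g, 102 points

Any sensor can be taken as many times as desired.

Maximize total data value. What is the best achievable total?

220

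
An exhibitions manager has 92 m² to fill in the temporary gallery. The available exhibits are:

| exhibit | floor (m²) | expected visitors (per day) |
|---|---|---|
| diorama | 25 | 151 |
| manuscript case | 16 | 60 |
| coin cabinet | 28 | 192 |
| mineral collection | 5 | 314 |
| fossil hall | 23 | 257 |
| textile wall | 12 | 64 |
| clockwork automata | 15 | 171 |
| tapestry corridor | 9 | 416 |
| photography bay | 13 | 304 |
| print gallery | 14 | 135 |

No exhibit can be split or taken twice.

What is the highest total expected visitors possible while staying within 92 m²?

1661

The ratio ordering already packs tightly: mineral collection + fossil hall + textile wall + clockwork automata + tapestry corridor + photography bay + print gallery, 91 m², 1661.
No other feasible combination exceeds 1661.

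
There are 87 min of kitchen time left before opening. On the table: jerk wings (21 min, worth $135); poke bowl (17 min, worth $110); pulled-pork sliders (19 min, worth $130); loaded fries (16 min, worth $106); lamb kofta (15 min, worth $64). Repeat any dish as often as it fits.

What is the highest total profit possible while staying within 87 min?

Greedy by ratio would take 4×pulled-pork sliders: 76 min used, total 520.
Dropping 2×pulled-pork sliders frees 38 min; slotting in poke bowl + 2×loaded fries (49 min) lifts the total to 582 at 87 min.
Every other selection either busts 87 min or fails to beat 582.

582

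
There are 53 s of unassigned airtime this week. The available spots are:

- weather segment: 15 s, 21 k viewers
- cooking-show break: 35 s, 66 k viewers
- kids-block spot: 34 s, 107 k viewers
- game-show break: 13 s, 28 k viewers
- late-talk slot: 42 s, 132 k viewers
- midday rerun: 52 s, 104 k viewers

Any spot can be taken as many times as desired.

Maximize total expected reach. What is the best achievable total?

135

Kids-block spot + game-show break uses 47 of the 53 s and totals 135.
That's the maximum — no swap from here does better than 135.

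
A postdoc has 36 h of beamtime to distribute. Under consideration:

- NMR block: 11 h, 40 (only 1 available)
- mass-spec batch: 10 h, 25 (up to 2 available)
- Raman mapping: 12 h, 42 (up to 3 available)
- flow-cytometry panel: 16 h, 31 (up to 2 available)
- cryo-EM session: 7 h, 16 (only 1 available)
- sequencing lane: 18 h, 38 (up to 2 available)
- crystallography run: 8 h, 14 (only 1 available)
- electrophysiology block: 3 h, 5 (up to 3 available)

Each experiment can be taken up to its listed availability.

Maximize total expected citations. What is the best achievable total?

126

Filling by ratio: NMR block + 2×Raman mapping for 124, with 1 h left unused.
Replace NMR block with Raman mapping: the trade gains 2 net, giving 126 at 36 h.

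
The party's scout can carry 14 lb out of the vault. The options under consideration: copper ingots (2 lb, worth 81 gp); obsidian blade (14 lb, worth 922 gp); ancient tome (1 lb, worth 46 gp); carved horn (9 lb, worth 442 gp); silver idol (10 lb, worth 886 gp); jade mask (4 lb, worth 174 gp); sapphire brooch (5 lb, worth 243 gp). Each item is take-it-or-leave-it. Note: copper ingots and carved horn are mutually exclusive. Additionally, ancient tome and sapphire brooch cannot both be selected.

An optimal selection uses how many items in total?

Best achievable value is 1060.
silver idol + jade mask hits 1060 at 14 lb.
Every optimal selection uses 2 items.

2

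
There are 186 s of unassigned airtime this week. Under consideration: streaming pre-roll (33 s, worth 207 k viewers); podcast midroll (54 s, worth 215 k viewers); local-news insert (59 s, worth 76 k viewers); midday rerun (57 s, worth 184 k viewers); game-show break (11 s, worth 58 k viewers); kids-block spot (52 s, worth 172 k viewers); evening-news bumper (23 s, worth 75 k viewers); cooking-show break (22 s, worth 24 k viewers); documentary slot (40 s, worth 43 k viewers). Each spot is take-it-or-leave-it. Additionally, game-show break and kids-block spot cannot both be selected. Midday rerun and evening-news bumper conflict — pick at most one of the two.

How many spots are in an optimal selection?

Best achievable expected reach is 693.
For example streaming pre-roll + podcast midroll + kids-block spot + evening-news bumper + cooking-show break achieves it, using 184 s.
Any selection reaching 693 contains exactly 5 spots.

5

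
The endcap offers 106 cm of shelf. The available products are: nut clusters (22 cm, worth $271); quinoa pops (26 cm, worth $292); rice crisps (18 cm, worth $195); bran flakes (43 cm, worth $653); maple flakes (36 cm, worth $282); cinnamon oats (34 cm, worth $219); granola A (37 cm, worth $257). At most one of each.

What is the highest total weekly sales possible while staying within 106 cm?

1227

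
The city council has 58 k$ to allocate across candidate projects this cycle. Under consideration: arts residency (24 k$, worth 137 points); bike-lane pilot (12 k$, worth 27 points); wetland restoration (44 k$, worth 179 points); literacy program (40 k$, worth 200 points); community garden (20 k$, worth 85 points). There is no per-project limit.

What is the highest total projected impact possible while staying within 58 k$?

Density check — arts residency 5.71, literacy program 5.00, community garden 4.25 are the best per k$.
The ratio ordering already packs tightly: 2×arts residency, 48 k$, 274.
No other feasible combination exceeds 274.

274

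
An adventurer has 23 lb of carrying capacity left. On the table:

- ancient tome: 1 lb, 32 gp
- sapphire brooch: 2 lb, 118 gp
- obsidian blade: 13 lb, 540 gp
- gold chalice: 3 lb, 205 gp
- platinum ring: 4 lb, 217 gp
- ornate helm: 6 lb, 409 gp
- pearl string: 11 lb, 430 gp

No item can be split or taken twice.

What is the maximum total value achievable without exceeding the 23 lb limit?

Greedy by ratio would take ancient tome + sapphire brooch + gold chalice + platinum ring + ornate helm: 16 lb used, total 981.
The 4 lb tied up in platinum ring is better spent on pearl string — total rises to 1194 (23 lb).

1194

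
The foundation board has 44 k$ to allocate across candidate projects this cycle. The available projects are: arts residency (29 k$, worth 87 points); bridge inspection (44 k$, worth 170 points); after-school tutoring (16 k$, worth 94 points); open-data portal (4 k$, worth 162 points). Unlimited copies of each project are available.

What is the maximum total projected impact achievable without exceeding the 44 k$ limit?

The ratio ordering already packs tightly: 11×open-data portal, 44 k$, 1782.
Nothing else within 44 k$ beats 1782.

1782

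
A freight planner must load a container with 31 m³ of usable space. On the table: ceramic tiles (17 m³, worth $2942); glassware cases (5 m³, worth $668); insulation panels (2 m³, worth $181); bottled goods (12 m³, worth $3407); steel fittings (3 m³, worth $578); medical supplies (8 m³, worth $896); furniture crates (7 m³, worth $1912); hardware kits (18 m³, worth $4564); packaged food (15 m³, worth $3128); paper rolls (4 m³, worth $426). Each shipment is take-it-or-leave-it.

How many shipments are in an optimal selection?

2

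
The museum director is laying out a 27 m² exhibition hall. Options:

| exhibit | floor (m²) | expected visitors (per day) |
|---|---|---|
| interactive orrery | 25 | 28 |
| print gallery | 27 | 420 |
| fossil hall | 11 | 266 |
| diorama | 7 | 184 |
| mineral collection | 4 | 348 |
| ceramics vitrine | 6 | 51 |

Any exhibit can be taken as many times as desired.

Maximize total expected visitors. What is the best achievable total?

The ratio ordering already packs tightly: 6×mineral collection, 24 m², 2088.

2088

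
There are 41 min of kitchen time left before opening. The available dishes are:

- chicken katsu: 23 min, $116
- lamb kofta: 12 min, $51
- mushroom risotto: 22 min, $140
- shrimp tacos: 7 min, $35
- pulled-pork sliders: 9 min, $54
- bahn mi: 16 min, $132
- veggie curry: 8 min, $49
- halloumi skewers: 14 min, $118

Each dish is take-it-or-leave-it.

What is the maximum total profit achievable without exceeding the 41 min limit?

Density check — halloumi skewers 8.43, bahn mi 8.25, mushroom risotto 6.36 are the best per min.
Greedy by ratio would take bahn mi + veggie curry + halloumi skewers: 38 min used, total 299.
Replace veggie curry with pulled-pork sliders: the trade gains 5 net, giving 304 at 39 min.
Next best is bahn mi + veggie curry + halloumi skewers at 299 (38 min) — short by 5.

304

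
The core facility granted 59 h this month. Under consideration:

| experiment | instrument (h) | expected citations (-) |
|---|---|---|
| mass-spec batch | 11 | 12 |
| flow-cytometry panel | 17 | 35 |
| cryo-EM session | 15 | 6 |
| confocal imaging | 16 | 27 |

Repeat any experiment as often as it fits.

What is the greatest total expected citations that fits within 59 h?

The ratio ordering already packs tightly: 3×flow-cytometry panel, 51 h, 105.
No other feasible combination exceeds 105.

105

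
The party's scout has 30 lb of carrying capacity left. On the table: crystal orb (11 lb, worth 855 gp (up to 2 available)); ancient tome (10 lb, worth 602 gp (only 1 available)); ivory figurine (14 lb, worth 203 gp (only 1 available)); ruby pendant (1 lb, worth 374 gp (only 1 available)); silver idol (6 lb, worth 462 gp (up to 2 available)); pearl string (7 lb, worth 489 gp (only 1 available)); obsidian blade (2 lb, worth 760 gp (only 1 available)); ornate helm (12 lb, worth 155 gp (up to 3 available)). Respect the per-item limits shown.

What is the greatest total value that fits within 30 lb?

3053

Greedy by ratio would take 2×crystal orb + ruby pendant + obsidian blade: 25 lb used, total 2844.
The 11 lb tied up in crystal orb is better spent on ancient tome + silver idol — total rises to 3053 (30 lb).
Nothing else within 30 lb beats 3053.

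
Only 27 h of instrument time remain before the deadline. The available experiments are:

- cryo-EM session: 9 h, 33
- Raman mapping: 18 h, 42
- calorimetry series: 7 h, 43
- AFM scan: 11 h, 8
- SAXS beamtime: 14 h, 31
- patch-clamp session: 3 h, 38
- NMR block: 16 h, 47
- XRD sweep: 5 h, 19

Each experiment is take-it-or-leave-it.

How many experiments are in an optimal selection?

The maximum expected citations within 27 h is 133.
One optimal bundle: cryo-EM session + calorimetry series + patch-clamp session + XRD sweep (24 h).
All optima have 4 experiments.

4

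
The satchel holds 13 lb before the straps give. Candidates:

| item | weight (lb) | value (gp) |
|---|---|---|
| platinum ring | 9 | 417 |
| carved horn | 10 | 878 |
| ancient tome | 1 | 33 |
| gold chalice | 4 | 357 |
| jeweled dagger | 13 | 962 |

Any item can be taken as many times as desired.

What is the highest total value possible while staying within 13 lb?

Best packing: ancient tome + 3×gold chalice — 13 lb, 1104 total.

1104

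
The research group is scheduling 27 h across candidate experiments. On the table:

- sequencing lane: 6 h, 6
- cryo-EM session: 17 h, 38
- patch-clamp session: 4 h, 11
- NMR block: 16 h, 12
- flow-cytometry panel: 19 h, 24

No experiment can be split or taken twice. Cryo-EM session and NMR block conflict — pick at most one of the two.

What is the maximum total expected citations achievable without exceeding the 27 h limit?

55

Density check — patch-clamp session 2.75, cryo-EM session 2.24, flow-cytometry panel 1.26, sequencing lane 1.00 are the best per h.
Taking sequencing lane + cryo-EM session + patch-clamp session: 27 h used, 55 in expected citations.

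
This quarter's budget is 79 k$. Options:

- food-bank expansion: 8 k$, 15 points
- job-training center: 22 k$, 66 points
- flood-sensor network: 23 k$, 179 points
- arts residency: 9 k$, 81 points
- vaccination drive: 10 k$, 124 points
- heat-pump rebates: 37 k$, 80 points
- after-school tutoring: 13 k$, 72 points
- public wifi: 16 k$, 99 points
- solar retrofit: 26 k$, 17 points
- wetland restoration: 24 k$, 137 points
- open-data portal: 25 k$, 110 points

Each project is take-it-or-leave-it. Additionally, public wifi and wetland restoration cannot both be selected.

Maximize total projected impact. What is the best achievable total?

593

By projected impact per k$: vaccination drive 12.40, arts residency 9.00, flood-sensor network 7.78 lead.
Greedy by ratio would take food-bank expansion + flood-sensor network + arts residency + vaccination drive + after-school tutoring + public wifi: 79 k$ used, total 570.
Dropping food-bank expansion and public wifi frees 24 k$; slotting in wetland restoration (24 k$) lifts the total to 593 at 79 k$.
No other feasible combination exceeds 593.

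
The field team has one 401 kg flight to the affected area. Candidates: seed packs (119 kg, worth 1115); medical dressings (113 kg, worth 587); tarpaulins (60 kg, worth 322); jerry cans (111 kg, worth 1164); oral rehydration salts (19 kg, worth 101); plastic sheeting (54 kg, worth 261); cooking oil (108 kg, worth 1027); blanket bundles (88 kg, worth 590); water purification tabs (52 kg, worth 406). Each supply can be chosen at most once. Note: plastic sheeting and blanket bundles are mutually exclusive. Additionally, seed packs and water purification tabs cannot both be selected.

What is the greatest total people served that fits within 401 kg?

3628

Best packing: seed packs + tarpaulins + jerry cans + cooking oil — 398 kg, 3628 total.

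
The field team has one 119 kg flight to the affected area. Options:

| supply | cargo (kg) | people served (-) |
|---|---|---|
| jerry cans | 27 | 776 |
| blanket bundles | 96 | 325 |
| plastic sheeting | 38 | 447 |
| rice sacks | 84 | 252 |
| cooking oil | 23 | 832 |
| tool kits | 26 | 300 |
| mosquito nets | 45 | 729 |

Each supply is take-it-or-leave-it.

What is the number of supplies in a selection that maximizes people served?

Optimal total is 2355.
For example jerry cans + plastic sheeting + cooking oil + tool kits achieves it, using 114 kg.
Any selection reaching 2355 contains exactly 4 supplies.

4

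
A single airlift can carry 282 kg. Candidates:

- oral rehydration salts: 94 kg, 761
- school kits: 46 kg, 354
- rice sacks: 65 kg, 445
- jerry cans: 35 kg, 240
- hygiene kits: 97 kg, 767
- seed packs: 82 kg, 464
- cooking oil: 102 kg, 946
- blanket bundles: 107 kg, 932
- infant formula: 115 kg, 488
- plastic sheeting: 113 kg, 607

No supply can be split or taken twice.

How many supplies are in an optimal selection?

3

The maximum people served within 282 kg is 2323.
For example rice sacks + cooking oil + blanket bundles achieves it, using 274 kg.
Every optimal selection uses 3 supplies.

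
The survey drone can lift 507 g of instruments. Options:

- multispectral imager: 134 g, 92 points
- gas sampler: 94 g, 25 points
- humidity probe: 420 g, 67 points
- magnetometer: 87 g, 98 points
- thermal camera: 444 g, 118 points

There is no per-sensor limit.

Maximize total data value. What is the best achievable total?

5×magnetometer uses 435 of the 507 g and totals 490.

490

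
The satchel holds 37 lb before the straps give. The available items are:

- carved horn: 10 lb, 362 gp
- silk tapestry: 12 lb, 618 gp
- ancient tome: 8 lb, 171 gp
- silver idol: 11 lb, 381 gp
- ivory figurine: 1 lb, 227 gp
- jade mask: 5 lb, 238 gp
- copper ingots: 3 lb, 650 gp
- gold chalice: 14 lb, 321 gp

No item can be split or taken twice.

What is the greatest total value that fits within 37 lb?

Ranking by ratio (value/lb): ivory figurine 227.00, copper ingots 216.67, silk tapestry 51.50.
Filling by ratio: carved horn + silk tapestry + ivory figurine + jade mask + copper ingots for 2095, with 6 lb left unused.
Dropping jade mask frees 5 lb; slotting in silver idol (11 lb) lifts the total to 2238 at 37 lb.
An exhaustive check of the 256 subsets confirms 2238.

2238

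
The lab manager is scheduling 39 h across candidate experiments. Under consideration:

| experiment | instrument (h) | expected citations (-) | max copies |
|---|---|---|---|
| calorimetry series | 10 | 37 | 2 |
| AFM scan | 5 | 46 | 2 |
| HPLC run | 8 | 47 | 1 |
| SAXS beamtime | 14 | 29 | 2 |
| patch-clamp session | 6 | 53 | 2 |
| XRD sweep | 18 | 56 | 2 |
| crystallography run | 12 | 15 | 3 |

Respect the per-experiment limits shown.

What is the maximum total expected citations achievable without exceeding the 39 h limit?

245

Taking 2×AFM scan + HPLC run + 2×patch-clamp session: 30 h used, 245 in expected citations.
No other feasible combination exceeds 245.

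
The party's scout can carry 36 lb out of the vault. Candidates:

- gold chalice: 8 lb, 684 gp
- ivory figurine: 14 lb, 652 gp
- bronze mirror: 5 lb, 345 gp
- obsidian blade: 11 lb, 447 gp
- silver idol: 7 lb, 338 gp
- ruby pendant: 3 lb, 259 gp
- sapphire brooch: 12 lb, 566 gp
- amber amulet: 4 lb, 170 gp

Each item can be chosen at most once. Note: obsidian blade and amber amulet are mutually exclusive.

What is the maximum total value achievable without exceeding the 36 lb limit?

2192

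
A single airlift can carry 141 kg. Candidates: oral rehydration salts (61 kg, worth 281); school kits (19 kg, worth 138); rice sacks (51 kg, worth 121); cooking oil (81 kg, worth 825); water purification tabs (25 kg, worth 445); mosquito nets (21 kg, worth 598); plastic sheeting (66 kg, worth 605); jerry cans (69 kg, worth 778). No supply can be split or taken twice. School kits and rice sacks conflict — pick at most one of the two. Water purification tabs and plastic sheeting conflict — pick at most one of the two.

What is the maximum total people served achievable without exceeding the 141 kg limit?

1959

Ranking by ratio (people served/kg): mosquito nets 28.48, water purification tabs 17.80, jerry cans 11.28.
School kits + water purification tabs + mosquito nets + jerry cans uses 134 of the 141 kg and totals 1959.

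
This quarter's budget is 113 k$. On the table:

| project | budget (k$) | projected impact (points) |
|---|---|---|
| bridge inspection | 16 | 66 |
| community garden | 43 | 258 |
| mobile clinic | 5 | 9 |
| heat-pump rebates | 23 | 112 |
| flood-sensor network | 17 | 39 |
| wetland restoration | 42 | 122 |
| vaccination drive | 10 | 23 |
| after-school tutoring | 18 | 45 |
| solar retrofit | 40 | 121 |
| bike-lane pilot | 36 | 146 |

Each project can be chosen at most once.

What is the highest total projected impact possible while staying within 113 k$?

539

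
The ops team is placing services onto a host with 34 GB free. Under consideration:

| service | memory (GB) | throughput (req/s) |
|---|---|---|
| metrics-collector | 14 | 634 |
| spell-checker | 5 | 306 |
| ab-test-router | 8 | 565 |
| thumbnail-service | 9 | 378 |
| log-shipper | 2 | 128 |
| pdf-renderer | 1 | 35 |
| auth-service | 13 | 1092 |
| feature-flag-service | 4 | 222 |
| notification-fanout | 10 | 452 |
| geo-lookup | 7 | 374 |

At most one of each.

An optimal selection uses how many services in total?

5

Best achievable throughput is 2381.
For example ab-test-router + log-shipper + auth-service + feature-flag-service + geo-lookup achieves it, using 34 GB.
All optima have 5 services.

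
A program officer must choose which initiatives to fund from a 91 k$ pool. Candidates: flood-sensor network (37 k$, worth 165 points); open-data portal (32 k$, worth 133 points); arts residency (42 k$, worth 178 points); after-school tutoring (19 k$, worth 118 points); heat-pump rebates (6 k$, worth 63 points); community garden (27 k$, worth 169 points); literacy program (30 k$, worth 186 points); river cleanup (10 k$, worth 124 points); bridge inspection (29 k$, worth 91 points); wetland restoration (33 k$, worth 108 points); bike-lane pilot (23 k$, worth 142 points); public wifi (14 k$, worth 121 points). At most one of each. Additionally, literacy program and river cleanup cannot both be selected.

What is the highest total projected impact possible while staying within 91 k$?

619

Ranking by ratio (projected impact/k$): river cleanup 12.40, heat-pump rebates 10.50, public wifi 8.64, community garden 6.26.
Taking the top-ratio projects first gives after-school tutoring + heat-pump rebates + community garden + river cleanup + public wifi for 595 (76 k$).
The 19 k$ tied up in after-school tutoring is better spent on bike-lane pilot — total rises to 619 (80 k$).
Runner-up after-school tutoring + heat-pump rebates + community garden + river cleanup + bike-lane pilot tops out at 616.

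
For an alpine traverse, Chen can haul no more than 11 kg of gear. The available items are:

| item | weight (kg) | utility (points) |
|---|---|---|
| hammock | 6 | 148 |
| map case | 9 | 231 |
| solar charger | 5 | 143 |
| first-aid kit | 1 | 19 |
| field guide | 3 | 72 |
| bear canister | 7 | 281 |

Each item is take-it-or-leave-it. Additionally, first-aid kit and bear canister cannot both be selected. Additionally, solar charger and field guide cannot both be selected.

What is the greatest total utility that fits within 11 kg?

Best packing: field guide + bear canister — 10 kg, 353 total.

353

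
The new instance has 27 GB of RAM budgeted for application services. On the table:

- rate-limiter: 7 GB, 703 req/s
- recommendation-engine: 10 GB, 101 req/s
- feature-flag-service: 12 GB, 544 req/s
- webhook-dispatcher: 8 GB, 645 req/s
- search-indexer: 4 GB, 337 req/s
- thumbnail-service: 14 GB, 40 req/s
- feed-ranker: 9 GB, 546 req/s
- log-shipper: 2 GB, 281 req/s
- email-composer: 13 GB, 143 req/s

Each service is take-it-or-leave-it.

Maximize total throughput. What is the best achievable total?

2175

Greedy by ratio would take rate-limiter + webhook-dispatcher + search-indexer + log-shipper: 21 GB used, total 1966.
Dropping search-indexer frees 4 GB; slotting in feed-ranker (9 GB) lifts the total to 2175 at 26 GB.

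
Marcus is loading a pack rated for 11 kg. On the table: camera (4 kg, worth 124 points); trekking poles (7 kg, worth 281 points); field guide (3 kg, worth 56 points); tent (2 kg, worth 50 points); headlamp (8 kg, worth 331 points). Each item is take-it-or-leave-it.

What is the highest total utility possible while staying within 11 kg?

405

Filling by ratio: tent + headlamp for 381, with 1 kg left unused.
Replace tent and headlamp with camera + trekking poles: the trade gains 24 net, giving 405 at 11 kg.
An exhaustive check of the 32 subsets confirms 405.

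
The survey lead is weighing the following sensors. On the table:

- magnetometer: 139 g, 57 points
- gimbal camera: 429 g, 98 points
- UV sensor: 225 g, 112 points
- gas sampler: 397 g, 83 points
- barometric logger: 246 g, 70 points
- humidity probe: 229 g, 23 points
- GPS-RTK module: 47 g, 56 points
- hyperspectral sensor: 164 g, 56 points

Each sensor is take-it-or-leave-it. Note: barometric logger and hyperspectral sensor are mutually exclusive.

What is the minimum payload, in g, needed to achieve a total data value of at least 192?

Need the lightest bundle worth ≥ 192.
magnetometer + UV sensor + GPS-RTK module: 225 data value at 411 g.
Any bundle with less than 411 g falls short of 192.

411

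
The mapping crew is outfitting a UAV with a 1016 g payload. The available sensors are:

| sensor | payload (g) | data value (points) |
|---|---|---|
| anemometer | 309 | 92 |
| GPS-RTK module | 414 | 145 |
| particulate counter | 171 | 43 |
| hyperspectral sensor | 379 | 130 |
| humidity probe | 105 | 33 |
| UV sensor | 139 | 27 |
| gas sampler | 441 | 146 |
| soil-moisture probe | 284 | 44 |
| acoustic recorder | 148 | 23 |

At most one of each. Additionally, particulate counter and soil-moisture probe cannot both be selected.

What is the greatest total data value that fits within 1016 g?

324

Density check — GPS-RTK module 0.35, hyperspectral sensor 0.34, gas sampler 0.33 are the best per g.
Taking the top-ratio sensors first gives GPS-RTK module + hyperspectral sensor + humidity probe for 308 (898 g).
Replace hyperspectral sensor with gas sampler: the trade gains 16 net, giving 324 at 960 g.
Runner-up particulate counter + hyperspectral sensor + gas sampler tops out at 319.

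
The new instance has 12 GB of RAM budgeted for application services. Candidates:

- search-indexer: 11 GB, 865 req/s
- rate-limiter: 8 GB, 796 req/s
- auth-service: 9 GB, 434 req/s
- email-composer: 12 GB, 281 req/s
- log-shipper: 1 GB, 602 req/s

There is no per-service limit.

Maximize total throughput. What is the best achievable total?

The ratio ordering already packs tightly: 12×log-shipper, 12 GB, 7224.
No other feasible combination exceeds 7224.

7224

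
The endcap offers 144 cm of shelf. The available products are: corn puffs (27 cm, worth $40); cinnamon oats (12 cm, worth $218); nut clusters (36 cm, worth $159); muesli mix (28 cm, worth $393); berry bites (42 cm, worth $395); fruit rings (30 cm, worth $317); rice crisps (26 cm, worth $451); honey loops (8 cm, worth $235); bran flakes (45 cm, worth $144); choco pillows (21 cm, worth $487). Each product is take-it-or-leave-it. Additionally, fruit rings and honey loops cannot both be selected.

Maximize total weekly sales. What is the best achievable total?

By weekly sales per cm: honey loops 29.38, choco pillows 23.19, cinnamon oats 18.17 lead.
Best packing: cinnamon oats + muesli mix + berry bites + rice crisps + honey loops + choco pillows — 137 cm, 2179 total.
Runner-up muesli mix + berry bites + rice crisps + honey loops + choco pillows tops out at 1961.

2179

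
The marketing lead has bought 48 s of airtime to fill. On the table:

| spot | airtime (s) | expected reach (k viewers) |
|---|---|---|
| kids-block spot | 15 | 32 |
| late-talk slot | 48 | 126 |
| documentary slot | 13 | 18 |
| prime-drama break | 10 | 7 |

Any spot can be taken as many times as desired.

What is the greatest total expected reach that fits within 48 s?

Taking late-talk slot: 48 s used, 126 in expected reach.

126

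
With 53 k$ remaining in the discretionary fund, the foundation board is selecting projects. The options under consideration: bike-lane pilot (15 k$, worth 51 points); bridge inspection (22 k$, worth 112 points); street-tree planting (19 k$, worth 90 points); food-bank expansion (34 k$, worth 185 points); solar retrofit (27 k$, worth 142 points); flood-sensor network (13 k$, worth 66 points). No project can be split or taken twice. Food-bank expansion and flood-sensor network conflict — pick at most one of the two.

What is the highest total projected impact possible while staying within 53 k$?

275

Best packing: street-tree planting + food-bank expansion — 53 k$, 275 total.
Next best is bridge inspection + solar retrofit at 254 (49 k$) — short by 21.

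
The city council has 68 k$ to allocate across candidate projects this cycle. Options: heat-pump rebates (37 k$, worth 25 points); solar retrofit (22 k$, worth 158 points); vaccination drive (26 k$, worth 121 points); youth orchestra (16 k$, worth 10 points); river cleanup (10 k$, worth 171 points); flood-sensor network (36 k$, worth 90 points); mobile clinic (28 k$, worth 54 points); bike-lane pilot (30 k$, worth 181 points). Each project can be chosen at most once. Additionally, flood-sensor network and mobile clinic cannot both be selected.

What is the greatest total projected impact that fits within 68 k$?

The ratio ordering already packs tightly: solar retrofit + river cleanup + bike-lane pilot, 62 k$, 510.
The closest alternative, vaccination drive + river cleanup + bike-lane pilot, reaches only 473.

510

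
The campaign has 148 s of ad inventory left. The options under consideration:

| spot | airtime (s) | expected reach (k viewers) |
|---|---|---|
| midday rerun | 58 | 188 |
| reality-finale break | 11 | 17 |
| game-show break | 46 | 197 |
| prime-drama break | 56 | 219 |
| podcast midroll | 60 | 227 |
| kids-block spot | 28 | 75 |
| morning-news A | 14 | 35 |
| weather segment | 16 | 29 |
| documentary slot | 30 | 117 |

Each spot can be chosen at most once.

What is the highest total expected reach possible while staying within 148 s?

568

The ratio ordering already packs tightly: game-show break + prime-drama break + morning-news A + documentary slot, 146 s, 568.
That's the maximum — no swap from here does better than 568.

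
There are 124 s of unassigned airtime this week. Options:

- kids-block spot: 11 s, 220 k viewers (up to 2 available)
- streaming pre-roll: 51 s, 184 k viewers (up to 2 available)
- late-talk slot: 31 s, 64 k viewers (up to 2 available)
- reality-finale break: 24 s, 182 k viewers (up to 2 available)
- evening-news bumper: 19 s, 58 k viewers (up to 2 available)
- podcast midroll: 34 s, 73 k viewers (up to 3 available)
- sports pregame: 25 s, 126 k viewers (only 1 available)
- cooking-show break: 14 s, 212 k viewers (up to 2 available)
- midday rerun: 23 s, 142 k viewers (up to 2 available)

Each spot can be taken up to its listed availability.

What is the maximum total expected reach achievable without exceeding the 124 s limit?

Best packing: 2×kids-block spot + 2×reality-finale break + 2×cooking-show break + midday rerun — 121 s, 1370 total.
Nothing else within 124 s beats 1370.

1370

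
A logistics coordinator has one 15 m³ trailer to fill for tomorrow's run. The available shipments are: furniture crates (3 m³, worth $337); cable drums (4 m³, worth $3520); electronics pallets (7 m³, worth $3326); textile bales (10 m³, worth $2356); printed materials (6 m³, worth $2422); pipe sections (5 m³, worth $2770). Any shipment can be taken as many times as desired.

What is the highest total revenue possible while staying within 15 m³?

10897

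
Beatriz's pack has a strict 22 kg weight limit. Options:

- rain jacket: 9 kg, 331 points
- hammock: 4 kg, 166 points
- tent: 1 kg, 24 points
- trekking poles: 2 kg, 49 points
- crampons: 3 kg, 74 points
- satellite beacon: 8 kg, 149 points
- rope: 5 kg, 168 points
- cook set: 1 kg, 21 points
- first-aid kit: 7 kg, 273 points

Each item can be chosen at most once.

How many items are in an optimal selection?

4

The maximum utility within 22 kg is 819.
One optimal bundle: rain jacket + hammock + trekking poles + first-aid kit (22 kg).
Any selection reaching 819 contains exactly 4 items.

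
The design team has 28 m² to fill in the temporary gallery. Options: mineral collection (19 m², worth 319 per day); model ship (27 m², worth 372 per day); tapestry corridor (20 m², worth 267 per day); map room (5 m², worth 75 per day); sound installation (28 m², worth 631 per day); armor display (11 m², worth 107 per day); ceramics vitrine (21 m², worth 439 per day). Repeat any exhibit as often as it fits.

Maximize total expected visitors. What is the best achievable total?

The ratio ordering already packs tightly: sound installation, 28 m², 631.
Nothing else within 28 m² beats 631.

631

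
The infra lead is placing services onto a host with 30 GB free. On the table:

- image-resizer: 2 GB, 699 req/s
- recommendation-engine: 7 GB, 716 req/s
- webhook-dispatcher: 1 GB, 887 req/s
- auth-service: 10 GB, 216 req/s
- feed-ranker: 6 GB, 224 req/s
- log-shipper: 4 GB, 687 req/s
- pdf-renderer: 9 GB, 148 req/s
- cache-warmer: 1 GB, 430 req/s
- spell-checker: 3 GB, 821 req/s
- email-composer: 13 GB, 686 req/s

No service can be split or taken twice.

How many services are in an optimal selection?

Optimal total is 4496.
For example image-resizer + recommendation-engine + webhook-dispatcher + log-shipper + spell-checker + email-composer achieves it, using 30 GB.
All optima have 6 services.

6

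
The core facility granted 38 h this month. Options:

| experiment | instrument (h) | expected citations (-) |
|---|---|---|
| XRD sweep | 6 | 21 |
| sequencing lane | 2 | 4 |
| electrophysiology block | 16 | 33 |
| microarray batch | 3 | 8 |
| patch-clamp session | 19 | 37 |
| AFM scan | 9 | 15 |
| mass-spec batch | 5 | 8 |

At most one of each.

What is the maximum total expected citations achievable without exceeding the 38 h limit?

Taking XRD sweep + sequencing lane + electrophysiology block + microarray batch + AFM scan: 36 h used, 81 in expected citations.
The spare 2 h is too small for any remaining experiment, and no exchange beats 81.

81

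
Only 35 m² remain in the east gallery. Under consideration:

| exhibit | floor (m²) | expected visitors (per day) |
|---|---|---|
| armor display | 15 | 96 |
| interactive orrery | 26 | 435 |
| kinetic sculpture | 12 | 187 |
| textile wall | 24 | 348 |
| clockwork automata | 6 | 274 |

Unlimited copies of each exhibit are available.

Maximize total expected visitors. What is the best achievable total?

1370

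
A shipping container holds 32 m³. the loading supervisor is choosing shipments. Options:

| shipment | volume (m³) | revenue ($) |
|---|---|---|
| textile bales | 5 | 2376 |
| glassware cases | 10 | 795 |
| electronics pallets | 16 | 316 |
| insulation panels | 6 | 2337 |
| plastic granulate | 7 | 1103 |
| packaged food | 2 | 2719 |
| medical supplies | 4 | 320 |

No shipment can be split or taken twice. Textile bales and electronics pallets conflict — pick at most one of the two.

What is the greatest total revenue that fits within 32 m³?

9330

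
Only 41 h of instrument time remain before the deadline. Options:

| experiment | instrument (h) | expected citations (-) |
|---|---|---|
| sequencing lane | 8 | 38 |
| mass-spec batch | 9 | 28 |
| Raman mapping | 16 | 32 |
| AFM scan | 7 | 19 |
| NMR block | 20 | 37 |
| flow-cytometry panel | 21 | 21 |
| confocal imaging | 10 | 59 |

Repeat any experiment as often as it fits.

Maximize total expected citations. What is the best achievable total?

236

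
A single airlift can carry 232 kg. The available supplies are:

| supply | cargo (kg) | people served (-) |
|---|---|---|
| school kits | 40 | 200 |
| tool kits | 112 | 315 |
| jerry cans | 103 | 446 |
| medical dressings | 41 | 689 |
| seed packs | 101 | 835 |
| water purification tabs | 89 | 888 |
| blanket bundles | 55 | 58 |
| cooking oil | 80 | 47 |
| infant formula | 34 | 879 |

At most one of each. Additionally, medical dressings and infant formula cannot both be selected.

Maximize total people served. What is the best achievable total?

2602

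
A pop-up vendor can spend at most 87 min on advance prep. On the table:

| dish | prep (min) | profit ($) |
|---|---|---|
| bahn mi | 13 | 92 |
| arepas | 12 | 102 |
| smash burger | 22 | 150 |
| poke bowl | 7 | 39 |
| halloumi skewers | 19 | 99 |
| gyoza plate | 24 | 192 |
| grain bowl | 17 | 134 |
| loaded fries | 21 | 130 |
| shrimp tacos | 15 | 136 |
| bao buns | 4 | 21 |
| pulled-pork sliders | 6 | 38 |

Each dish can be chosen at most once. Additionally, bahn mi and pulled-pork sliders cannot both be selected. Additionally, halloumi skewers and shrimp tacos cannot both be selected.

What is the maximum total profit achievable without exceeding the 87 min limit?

677

Best packing: bahn mi + arepas + gyoza plate + grain bowl + shrimp tacos + bao buns — 85 min, 677 total.
Every other selection either busts 87 min or breaks a pairing rule or fails to beat 677.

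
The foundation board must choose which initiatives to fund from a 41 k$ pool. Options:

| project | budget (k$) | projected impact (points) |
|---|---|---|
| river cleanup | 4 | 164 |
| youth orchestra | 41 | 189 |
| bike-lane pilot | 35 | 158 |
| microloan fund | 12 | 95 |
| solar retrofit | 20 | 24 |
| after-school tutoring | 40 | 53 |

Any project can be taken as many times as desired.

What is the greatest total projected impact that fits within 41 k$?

1640

By projected impact per k$: river cleanup 41.00, microloan fund 7.92, youth orchestra 4.61, bike-lane pilot 4.51 lead.
Taking 10×river cleanup: 40 k$ used, 1640 in projected impact.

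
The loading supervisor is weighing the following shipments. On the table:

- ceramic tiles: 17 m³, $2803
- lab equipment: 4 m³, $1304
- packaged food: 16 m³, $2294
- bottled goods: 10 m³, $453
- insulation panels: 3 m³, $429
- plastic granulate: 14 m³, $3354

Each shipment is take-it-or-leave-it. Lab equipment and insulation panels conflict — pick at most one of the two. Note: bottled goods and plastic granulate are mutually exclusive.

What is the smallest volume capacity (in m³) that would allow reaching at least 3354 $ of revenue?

Need the lightest bundle worth ≥ 3354.
plastic granulate: 3354 revenue at 14 m³.
Below 14 m³ the best achievable stays under 3354.

14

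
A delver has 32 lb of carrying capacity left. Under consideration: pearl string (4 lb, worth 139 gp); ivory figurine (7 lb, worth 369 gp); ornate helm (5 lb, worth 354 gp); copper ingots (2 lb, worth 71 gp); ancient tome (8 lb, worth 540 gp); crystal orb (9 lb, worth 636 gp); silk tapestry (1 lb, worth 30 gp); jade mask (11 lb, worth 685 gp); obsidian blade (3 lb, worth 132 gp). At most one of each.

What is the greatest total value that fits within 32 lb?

Greedy by ratio would take ivory figurine + ornate helm + ancient tome + crystal orb + obsidian blade: 32 lb used, total 2031.
Replace ancient tome and obsidian blade with jade mask: the trade gains 13 net, giving 2044 at 32 lb.
That's the maximum — no swap from here does better than 2044.

2044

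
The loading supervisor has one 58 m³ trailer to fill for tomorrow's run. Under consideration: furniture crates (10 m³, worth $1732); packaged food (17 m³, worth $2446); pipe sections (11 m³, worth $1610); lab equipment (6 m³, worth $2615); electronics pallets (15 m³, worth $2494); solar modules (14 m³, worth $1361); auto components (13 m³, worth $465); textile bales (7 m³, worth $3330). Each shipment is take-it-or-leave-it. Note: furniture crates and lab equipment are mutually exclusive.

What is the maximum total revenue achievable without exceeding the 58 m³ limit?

Packaged food + pipe sections + lab equipment + electronics pallets + textile bales uses 56 of the 58 m³ and totals 12495.

12495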